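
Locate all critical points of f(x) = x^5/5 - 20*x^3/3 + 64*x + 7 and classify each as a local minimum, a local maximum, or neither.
f'(x) = x^4 - 20*x^2 + 64

Solve f'(x) = 0:
  Factor: x^4 - 20*x^2 + 64 = (x - 4)*(x - 2)*(x + 2)*(x + 4) = 0.
  ⇒ x = -4, -2, 2, 4

f''(x) = 4*x*(x^2 - 10)
Second-derivative test at each critical point:
  f''(-4) = -96 < 0 → local maximum
  f''(-2) = 48 > 0 → local minimum
  f''(2) = -48 < 0 → local maximum
  f''(4) = 96 > 0 → local minimum

Critical points: x = -4 (local maximum); x = -2 (local minimum); x = 2 (local maximum); x = 4 (local minimum)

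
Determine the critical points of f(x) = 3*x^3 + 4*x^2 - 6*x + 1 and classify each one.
f'(x) = 9*x^2 + 8*x - 6

Solve f'(x) = 0:
  9*x^2 + 8*x - 6 = 0 has no rational roots; quadratic formula: x = (-8 ± √280)/18.
  ⇒ x = -sqrt(70)/9 - 4/9 ≈ -1.3741, -4/9 + sqrt(70)/9 ≈ 0.4852

f''(x) = 18*x + 8
Second-derivative test at each critical point:
  f''(-1.3741) = -16.7332 < 0 → local maximum
  f''(0.4852) = 16.7332 > 0 → local minimum

Critical points: x = -sqrt(70)/9 - 4/9 ≈ -1.3741 (local maximum); x = -4/9 + sqrt(70)/9 ≈ 0.4852 (local minimum)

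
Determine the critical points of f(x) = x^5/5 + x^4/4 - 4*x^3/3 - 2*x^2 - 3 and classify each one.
f'(x) = x*(x^3 + x^2 - 4*x - 4)

Solve f'(x) = 0:
  Factor: x^4 + x^3 - 4*x^2 - 4*x = x*(x - 2)*(x + 1)*(x + 2) = 0.
  ⇒ x = -2, -1, 0, 2

f''(x) = 4*x^3 + 3*x^2 - 8*x - 4
Second-derivative test at each critical point:
  f''(-2) = -8 < 0 → local maximum
  f''(-1) = 3 > 0 → local minimum
  f''(0) = -4 < 0 → local maximum
  f''(2) = 24 > 0 → local minimum

Critical points: x = -2 (local maximum); x = -1 (local minimum); x = 0 (local maximum); x = 2 (local minimum)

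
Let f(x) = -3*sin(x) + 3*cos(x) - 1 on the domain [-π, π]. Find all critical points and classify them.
f'(x) = -3*sqrt(2)*sin(x + pi/4)

Solve f'(x) = 0 on [-π, π]:
  f'(x) = 0 ⇔ -3*cos(x) = 3*sin(x) ⇔ tan(x) = -1, i.e. x = arctan(-1) + nπ; keep the solutions lying in [-π, π].
  ⇒ x = -pi/4 ≈ -0.7854, 3*pi/4 ≈ 2.3562

f''(x) = -3*sqrt(2)*cos(x + pi/4)
Second-derivative test at each critical point:
  f''(-0.7854) = -4.2426 < 0 → local maximum
  f''(2.3562) = 4.2426 > 0 → local minimum

Critical points: x = -pi/4 ≈ -0.7854 (local maximum); x = 3*pi/4 ≈ 2.3562 (local minimum)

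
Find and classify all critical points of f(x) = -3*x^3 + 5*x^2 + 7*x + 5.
f'(x) = -9*x^2 + 10*x + 7

Solve f'(x) = 0:
  9*x^2 - 10*x - 7 = 0 has no rational roots; quadratic formula: x = (10 ± √352)/18.
  ⇒ x = 5/9 - 2*sqrt(22)/9 ≈ -0.4868, 5/9 + 2*sqrt(22)/9 ≈ 1.5979

f''(x) = 10 - 18*x
Second-derivative test at each critical point:
  f''(-0.4868) = 18.7617 > 0 → local minimum
  f''(1.5979) = -18.7617 < 0 → local maximum

Critical points: x = 5/9 - 2*sqrt(22)/9 ≈ -0.4868 (local minimum); x = 5/9 + 2*sqrt(22)/9 ≈ 1.5979 (local maximum)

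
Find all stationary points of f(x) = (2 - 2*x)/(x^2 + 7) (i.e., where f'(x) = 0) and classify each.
f'(x) = 2*(-x^2 + 2*x*(x - 1) - 7)/(x^2 + 7)^2

Solve f'(x) = 0:
  f'(x) = 2*(x^2 - 2*x - 7)/(x^2 + 7)^2; the denominator is positive wherever f is defined, so f'(x) = 0 ⇔ 2*x^2 - 4*x - 14 = 0.
  Factor: 2*x^2 - 4*x - 14 = 2*(x^2 - 2*x - 7); x^2 - 2*x - 7 = 0 has no rational roots; quadratic formula: x = (2 ± √32)/2.
  ⇒ x = 1 - 2*sqrt(2) ≈ -1.8284, 1 + 2*sqrt(2) ≈ 3.8284

f''(x) = 4*(4*x^2*(1 - x) + (3*x - 1)*(x^2 + 7))/(x^2 + 7)^3
Second-derivative test at each critical point:
  f''(-1.8284) = -0.1058 < 0 → local maximum
  f''(3.8284) = 0.0241 > 0 → local minimum

Critical points: x = 1 - 2*sqrt(2) ≈ -1.8284 (local maximum); x = 1 + 2*sqrt(2) ≈ 3.8284 (local minimum)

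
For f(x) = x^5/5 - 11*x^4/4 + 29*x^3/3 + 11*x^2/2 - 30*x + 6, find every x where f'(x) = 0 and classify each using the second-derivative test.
f'(x) = x^4 - 11*x^3 + 29*x^2 + 11*x - 30

Solve f'(x) = 0:
  Factor: x^4 - 11*x^3 + 29*x^2 + 11*x - 30 = (x - 6)*(x - 5)*(x - 1)*(x + 1) = 0.
  ⇒ x = -1, 1, 5, 6

f''(x) = 4*x^3 - 33*x^2 + 58*x + 11
Second-derivative test at each critical point:
  f''(-1) = -84 < 0 → local maximum
  f''(1) = 40 > 0 → local minimum
  f''(5) = -24 < 0 → local maximum
  f''(6) = 35 > 0 → local minimum

Critical points: x = -1 (local maximum); x = 1 (local minimum); x = 5 (local maximum); x = 6 (local minimum)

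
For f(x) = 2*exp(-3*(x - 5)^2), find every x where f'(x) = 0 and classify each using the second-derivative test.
f'(x) = 12*(5 - x)*exp(-3*(x - 5)^2)

Solve f'(x) = 0:
  f'(x) = (60 - 12*x)·exp(-3*(x - 5)^2) and exp(-3*(x - 5)^2) > 0 for every x, so f'(x) = 0 ⇔ 60 - 12*x = 0.
  Factor: 60 - 12*x = -12*(x - 5) = 0.
  ⇒ x = 5

f''(x) = 12*(6*(x - 5)^2 - 1)*exp(-3*(x - 5)^2)
Second-derivative test at each critical point:
  f''(5) = -12 < 0 → local maximum

Critical points: x = 5 (local maximum)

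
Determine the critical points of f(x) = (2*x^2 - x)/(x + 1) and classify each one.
f'(x) = (2*x^2 + 4*x - 1)/(x^2 + 2*x + 1)

Solve f'(x) = 0:
  f'(x) = (2*x^2 + 4*x - 1)/(x + 1)^2; the denominator is positive wherever f is defined, so f'(x) = 0 ⇔ 2*x^2 + 4*x - 1 = 0.
  2*x^2 + 4*x - 1 = 0 has no rational roots; quadratic formula: x = (-4 ± √24)/4.
  ⇒ x = -sqrt(6)/2 - 1 ≈ -2.2247, -1 + sqrt(6)/2 ≈ 0.2247

f''(x) = 6/(x^3 + 3*x^2 + 3*x + 1)
Second-derivative test at each critical point:
  f''(-2.2247) = -3.2660 < 0 → local maximum
  f''(0.2247) = 3.2660 > 0 → local minimum

Critical points: x = -sqrt(6)/2 - 1 ≈ -2.2247 (local maximum); x = -1 + sqrt(6)/2 ≈ 0.2247 (local minimum)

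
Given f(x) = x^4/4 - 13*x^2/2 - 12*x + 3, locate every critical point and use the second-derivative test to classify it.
f'(x) = x^3 - 13*x - 12

Solve f'(x) = 0:
  Factor: x^3 - 13*x - 12 = (x - 4)*(x + 1)*(x + 3) = 0.
  ⇒ x = -3, -1, 4

f''(x) = 3*x^2 - 13
Second-derivative test at each critical point:
  f''(-3) = 14 > 0 → local minimum
  f''(-1) = -10 < 0 → local maximum
  f''(4) = 35 > 0 → local minimum

Critical points: x = -3 (local minimum); x = -1 (local maximum); x = 4 (local minimum)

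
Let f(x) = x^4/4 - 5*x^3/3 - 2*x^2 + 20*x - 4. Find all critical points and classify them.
f'(x) = x^3 - 5*x^2 - 4*x + 20

Solve f'(x) = 0:
  Factor: x^3 - 5*x^2 - 4*x + 20 = (x - 5)*(x - 2)*(x + 2) = 0.
  ⇒ x = -2, 2, 5

f''(x) = 3*x^2 - 10*x - 4
Second-derivative test at each critical point:
  f''(-2) = 28 > 0 → local minimum
  f''(2) = -12 < 0 → local maximum
  f''(5) = 21 > 0 → local minimum

Critical points: x = -2 (local minimum); x = 2 (local maximum); x = 5 (local minimum)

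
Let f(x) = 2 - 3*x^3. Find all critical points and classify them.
f'(x) = -9*x^2

Solve f'(x) = 0:
  ⇒ x = 0

f''(x) = -18*x
Second-derivative test at each critical point:
  f''(0) = 0, so the second-derivative test is inconclusive; use the first-derivative test: f'(-1/4) = -0.5625, f'(1/4) = -0.5625 — f' is negative on both sides (no sign change) → neither a local maximum nor a local minimum

Critical points: x = 0 (neither)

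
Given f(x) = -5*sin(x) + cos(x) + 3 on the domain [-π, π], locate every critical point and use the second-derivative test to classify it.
f'(x) = -sin(x) - 5*cos(x)

Solve f'(x) = 0 on [-π, π]:
  f'(x) = 0 ⇔ -5*cos(x) = sin(x) ⇔ tan(x) = -5, i.e. x = arctan(-5) + nπ; keep the solutions lying in [-π, π].
  ⇒ x = -atan(5) ≈ -1.3734, pi - atan(5) ≈ 1.7682

f''(x) = 5*sin(x) - cos(x)
Second-derivative test at each critical point:
  f''(-1.3734) = -5.0990 < 0 → local maximum
  f''(1.7682) = 5.0990 > 0 → local minimum

Critical points: x = -atan(5) ≈ -1.3734 (local maximum); x = pi - atan(5) ≈ 1.7682 (local minimum)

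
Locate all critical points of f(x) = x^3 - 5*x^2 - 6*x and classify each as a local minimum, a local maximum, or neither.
f'(x) = 3*x^2 - 10*x - 6

Solve f'(x) = 0:
  3*x^2 - 10*x - 6 = 0 has no rational roots; quadratic formula: x = (10 ± √172)/6.
  ⇒ x = 5/3 - sqrt(43)/3 ≈ -0.5191, 5/3 + sqrt(43)/3 ≈ 3.8525

f''(x) = 6*x - 10
Second-derivative test at each critical point:
  f''(-0.5191) = -13.1149 < 0 → local maximum
  f''(3.8525) = 13.1149 > 0 → local minimum

Critical points: x = 5/3 - sqrt(43)/3 ≈ -0.5191 (local maximum); x = 5/3 + sqrt(43)/3 ≈ 3.8525 (local minimum)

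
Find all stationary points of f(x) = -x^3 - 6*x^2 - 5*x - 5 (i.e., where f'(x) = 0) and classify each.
f'(x) = -3*x^2 - 12*x - 5

Solve f'(x) = 0:
  3*x^2 + 12*x + 5 = 0 has no rational roots; quadratic formula: x = (-12 ± √84)/6.
  ⇒ x = -2 - sqrt(21)/3 ≈ -3.5275, -2 + sqrt(21)/3 ≈ -0.4725

f''(x) = -6*x - 12
Second-derivative test at each critical point:
  f''(-3.5275) = 9.1652 > 0 → local minimum
  f''(-0.4725) = -9.1652 < 0 → local maximum

Critical points: x = -2 - sqrt(21)/3 ≈ -3.5275 (local minimum); x = -2 + sqrt(21)/3 ≈ -0.4725 (local maximum)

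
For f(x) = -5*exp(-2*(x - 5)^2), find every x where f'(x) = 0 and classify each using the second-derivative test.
f'(x) = 20*(x - 5)*exp(-2*(x - 5)^2)

Solve f'(x) = 0:
  f'(x) = (20*x - 100)·exp(-2*(x - 5)^2) and exp(-2*(x - 5)^2) > 0 for every x, so f'(x) = 0 ⇔ 20*x - 100 = 0.
  Factor: 20*x - 100 = 20*(x - 5) = 0.
  ⇒ x = 5

f''(x) = 20*(1 - 4*(x - 5)^2)*exp(-2*(x - 5)^2)
Second-derivative test at each critical point:
  f''(5) = 20 > 0 → local minimum

Critical points: x = 5 (local minimum)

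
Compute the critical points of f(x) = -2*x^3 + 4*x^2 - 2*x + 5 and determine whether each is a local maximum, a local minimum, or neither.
f'(x) = -6*x^2 + 8*x - 2

Solve f'(x) = 0:
  Factor: -6*x^2 + 8*x - 2 = -2*(x - 1)*(3*x - 1) = 0.
  ⇒ x = 1/3, 1

f''(x) = 8 - 12*x
Second-derivative test at each critical point:
  f''(1/3) = 4 > 0 → local minimum
  f''(1) = -4 < 0 → local maximum

Critical points: x = 1/3 (local minimum); x = 1 (local maximum)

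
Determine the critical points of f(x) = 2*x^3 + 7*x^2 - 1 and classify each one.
f'(x) = 2*x*(3*x + 7)

Solve f'(x) = 0:
  Factor: 6*x^2 + 14*x = 2*x*(3*x + 7) = 0.
  ⇒ x = -7/3, 0

f''(x) = 12*x + 14
Second-derivative test at each critical point:
  f''(-7/3) = -14 < 0 → local maximum
  f''(0) = 14 > 0 → local minimum

Critical points: x = -7/3 (local maximum); x = 0 (local minimum)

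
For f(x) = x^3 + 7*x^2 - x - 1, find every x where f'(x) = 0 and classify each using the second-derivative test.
f'(x) = 3*x^2 + 14*x - 1

Solve f'(x) = 0:
  3*x^2 + 14*x - 1 = 0 has no rational roots; quadratic formula: x = (-14 ± √208)/6.
  ⇒ x = -2*sqrt(13)/3 - 7/3 ≈ -4.7370, -7/3 + 2*sqrt(13)/3 ≈ 0.0704

f''(x) = 6*x + 14
Second-derivative test at each critical point:
  f''(-4.7370) = -14.4222 < 0 → local maximum
  f''(0.0704) = 14.4222 > 0 → local minimum

Critical points: x = -2*sqrt(13)/3 - 7/3 ≈ -4.7370 (local maximum); x = -7/3 + 2*sqrt(13)/3 ≈ 0.0704 (local minimum)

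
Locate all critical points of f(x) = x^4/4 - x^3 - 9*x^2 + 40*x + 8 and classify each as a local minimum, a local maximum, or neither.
f'(x) = x^3 - 3*x^2 - 18*x + 40

Solve f'(x) = 0:
  Factor: x^3 - 3*x^2 - 18*x + 40 = (x - 5)*(x - 2)*(x + 4) = 0.
  ⇒ x = -4, 2, 5

f''(x) = 3*x^2 - 6*x - 18
Second-derivative test at each critical point:
  f''(-4) = 54 > 0 → local minimum
  f''(2) = -18 < 0 → local maximum
  f''(5) = 27 > 0 → local minimum

Critical points: x = -4 (local minimum); x = 2 (local maximum); x = 5 (local minimum)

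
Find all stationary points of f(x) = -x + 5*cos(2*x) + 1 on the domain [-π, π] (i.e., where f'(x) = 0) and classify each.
f'(x) = -10*sin(2*x) - 1

Solve f'(x) = 0 on [-π, π]:
  f'(x) = 0 ⇔ sin(2*x) = -1/10, i.e. 2*x = arcsin(-1/10) + 2nπ or 2*x = π − arcsin(-1/10) + 2nπ; keep the solutions lying in [-π, π].
  ⇒ x = -pi/2 + asin(1/10)/2 ≈ -1.5207, -asin(1/10)/2 ≈ -0.0501, asin(1/10)/2 + pi/2 ≈ 1.6209, pi - asin(1/10)/2 ≈ 3.0915

f''(x) = -20*cos(2*x)
Second-derivative test at each critical point:
  f''(-1.5207) = 19.8997 > 0 → local minimum
  f''(-0.0501) = -19.8997 < 0 → local maximum
  f''(1.6209) = 19.8997 > 0 → local minimum
  f''(3.0915) = -19.8997 < 0 → local maximum

Critical points: x = -pi/2 + asin(1/10)/2 ≈ -1.5207 (local minimum); x = -asin(1/10)/2 ≈ -0.0501 (local maximum); x = asin(1/10)/2 + pi/2 ≈ 1.6209 (local minimum); x = pi - asin(1/10)/2 ≈ 3.0915 (local maximum)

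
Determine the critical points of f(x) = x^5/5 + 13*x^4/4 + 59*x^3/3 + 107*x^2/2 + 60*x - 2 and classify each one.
f'(x) = x^4 + 13*x^3 + 59*x^2 + 107*x + 60

Solve f'(x) = 0:
  Factor: x^4 + 13*x^3 + 59*x^2 + 107*x + 60 = (x + 1)*(x + 3)*(x + 4)*(x + 5) = 0.
  ⇒ x = -5, -4, -3, -1

f''(x) = 4*x^3 + 39*x^2 + 118*x + 107
Second-derivative test at each critical point:
  f''(-5) = -8 < 0 → local maximum
  f''(-4) = 3 > 0 → local minimum
  f''(-3) = -4 < 0 → local maximum
  f''(-1) = 24 > 0 → local minimum

Critical points: x = -5 (local maximum); x = -4 (local minimum); x = -3 (local maximum); x = -1 (local minimum)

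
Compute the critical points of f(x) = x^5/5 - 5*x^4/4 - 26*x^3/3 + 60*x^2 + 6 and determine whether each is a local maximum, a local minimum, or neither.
f'(x) = x*(x^3 - 5*x^2 - 26*x + 120)

Solve f'(x) = 0:
  Factor: x^4 - 5*x^3 - 26*x^2 + 120*x = x*(x - 6)*(x - 4)*(x + 5) = 0.
  ⇒ x = -5, 0, 4, 6

f''(x) = 4*x^3 - 15*x^2 - 52*x + 120
Second-derivative test at each critical point:
  f''(-5) = -495 < 0 → local maximum
  f''(0) = 120 > 0 → local minimum
  f''(4) = -72 < 0 → local maximum
  f''(6) = 132 > 0 → local minimum

Critical points: x = -5 (local maximum); x = 0 (local minimum); x = 4 (local maximum); x = 6 (local minimum)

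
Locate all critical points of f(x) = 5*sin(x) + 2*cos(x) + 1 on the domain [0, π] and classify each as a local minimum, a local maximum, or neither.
f'(x) = -2*sin(x) + 5*cos(x)

Solve f'(x) = 0 on [0, π]:
  f'(x) = 0 ⇔ 5*cos(x) = 2*sin(x) ⇔ tan(x) = 5/2, i.e. x = arctan(5/2) + nπ; keep the solutions lying in [0, π].
  ⇒ x = atan(5/2) ≈ 1.1903

f''(x) = -5*sin(x) - 2*cos(x)
Second-derivative test at each critical point:
  f''(1.1903) = -5.3852 < 0 → local maximum

Critical points: x = atan(5/2) ≈ 1.1903 (local maximum)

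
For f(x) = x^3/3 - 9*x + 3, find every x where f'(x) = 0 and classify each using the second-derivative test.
f'(x) = x^2 - 9

Solve f'(x) = 0:
  Factor: x^2 - 9 = (x - 3)*(x + 3) = 0.
  ⇒ x = -3, 3

f''(x) = 2*x
Second-derivative test at each critical point:
  f''(-3) = -6 < 0 → local maximum
  f''(3) = 6 > 0 → local minimum

Critical points: x = -3 (local maximum); x = 3 (local minimum)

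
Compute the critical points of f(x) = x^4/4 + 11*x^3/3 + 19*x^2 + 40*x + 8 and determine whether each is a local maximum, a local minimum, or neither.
f'(x) = x^3 + 11*x^2 + 38*x + 40

Solve f'(x) = 0:
  Factor: x^3 + 11*x^2 + 38*x + 40 = (x + 2)*(x + 4)*(x + 5) = 0.
  ⇒ x = -5, -4, -2

f''(x) = 3*x^2 + 22*x + 38
Second-derivative test at each critical point:
  f''(-5) = 3 > 0 → local minimum
  f''(-4) = -2 < 0 → local maximum
  f''(-2) = 6 > 0 → local minimum

Critical points: x = -5 (local minimum); x = -4 (local maximum); x = -2 (local minimum)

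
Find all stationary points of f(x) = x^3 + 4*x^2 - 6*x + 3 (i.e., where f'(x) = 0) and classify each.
f'(x) = 3*x^2 + 8*x - 6

Solve f'(x) = 0:
  3*x^2 + 8*x - 6 = 0 has no rational roots; quadratic formula: x = (-8 ± √136)/6.
  ⇒ x = -sqrt(34)/3 - 4/3 ≈ -3.2770, -4/3 + sqrt(34)/3 ≈ 0.6103

f''(x) = 6*x + 8
Second-derivative test at each critical point:
  f''(-3.2770) = -11.6619 < 0 → local maximum
  f''(0.6103) = 11.6619 > 0 → local minimum

Critical points: x = -sqrt(34)/3 - 4/3 ≈ -3.2770 (local maximum); x = -4/3 + sqrt(34)/3 ≈ 0.6103 (local minimum)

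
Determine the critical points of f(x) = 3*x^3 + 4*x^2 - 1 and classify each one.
f'(x) = x*(9*x + 8)

Solve f'(x) = 0:
  Factor: 9*x^2 + 8*x = x*(9*x + 8) = 0.
  ⇒ x = -8/9, 0

f''(x) = 18*x + 8
Second-derivative test at each critical point:
  f''(-8/9) = -8 < 0 → local maximum
  f''(0) = 8 > 0 → local minimum

Critical points: x = -8/9 (local maximum); x = 0 (local minimum)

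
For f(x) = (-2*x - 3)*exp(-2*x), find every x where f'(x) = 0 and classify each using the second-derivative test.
f'(x) = 4*(x + 1)*exp(-2*x)

Solve f'(x) = 0:
  f'(x) = (4*x + 4)·exp(-2*x) and exp(-2*x) > 0 for every x, so f'(x) = 0 ⇔ 4*x + 4 = 0.
  Factor: 4*x + 4 = 4*(x + 1) = 0.
  ⇒ x = -1

f''(x) = 4*(-2*x - 1)*exp(-2*x)
Second-derivative test at each critical point:
  f''(-1) = 29.5562 > 0 → local minimum

Critical points: x = -1 (local minimum)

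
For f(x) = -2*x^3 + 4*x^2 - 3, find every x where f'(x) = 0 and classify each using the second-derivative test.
f'(x) = 2*x*(4 - 3*x)

Solve f'(x) = 0:
  Factor: -6*x^2 + 8*x = -2*x*(3*x - 4) = 0.
  ⇒ x = 0, 4/3

f''(x) = 8 - 12*x
Second-derivative test at each critical point:
  f''(0) = 8 > 0 → local minimum
  f''(4/3) = -8 < 0 → local maximum

Critical points: x = 0 (local minimum); x = 4/3 (local maximum)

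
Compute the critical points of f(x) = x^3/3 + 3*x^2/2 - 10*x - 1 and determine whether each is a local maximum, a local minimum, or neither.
f'(x) = x^2 + 3*x - 10

Solve f'(x) = 0:
  Factor: x^2 + 3*x - 10 = (x - 2)*(x + 5) = 0.
  ⇒ x = -5, 2

f''(x) = 2*x + 3
Second-derivative test at each critical point:
  f''(-5) = -7 < 0 → local maximum
  f''(2) = 7 > 0 → local minimum

Critical points: x = -5 (local maximum); x = 2 (local minimum)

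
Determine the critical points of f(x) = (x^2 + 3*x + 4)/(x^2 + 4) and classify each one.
f'(x) = 3*(4 - x^2)/(x^4 + 8*x^2 + 16)

Solve f'(x) = 0:
  f'(x) = -3*(x - 2)*(x + 2)/(x^2 + 4)^2; the denominator is positive wherever f is defined, so f'(x) = 0 ⇔ 12 - 3*x^2 = 0.
  Factor: 12 - 3*x^2 = -3*(x - 2)*(x + 2) = 0.
  ⇒ x = -2, 2

f''(x) = 6*x*(x^2 - 12)/(x^6 + 12*x^4 + 48*x^2 + 64)
Second-derivative test at each critical point:
  f''(-2) = 3/16 > 0 → local minimum
  f''(2) = -3/16 < 0 → local maximum

Critical points: x = -2 (local minimum); x = 2 (local maximum)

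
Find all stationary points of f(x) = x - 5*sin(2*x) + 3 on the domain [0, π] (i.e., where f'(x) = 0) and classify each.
f'(x) = 1 - 10*cos(2*x)

Solve f'(x) = 0 on [0, π]:
  f'(x) = 0 ⇔ cos(2*x) = 1/10, i.e. 2*x = ±arccos(1/10) + 2nπ; keep the solutions lying in [0, π].
  ⇒ x = acos(1/10)/2 ≈ 0.7353, pi - acos(1/10)/2 ≈ 2.4063

f''(x) = 20*sin(2*x)
Second-derivative test at each critical point:
  f''(0.7353) = 19.8997 > 0 → local minimum
  f''(2.4063) = -19.8997 < 0 → local maximum

Critical points: x = acos(1/10)/2 ≈ 0.7353 (local minimum); x = pi - acos(1/10)/2 ≈ 2.4063 (local maximum)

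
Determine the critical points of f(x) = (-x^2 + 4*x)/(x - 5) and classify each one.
f'(x) = (-x^2 + 10*x - 20)/(x^2 - 10*x + 25)

Solve f'(x) = 0:
  f'(x) = -(x^2 - 10*x + 20)/(x - 5)^2; the denominator is positive wherever f is defined, so f'(x) = 0 ⇔ -x^2 + 10*x - 20 = 0.
  x^2 - 10*x + 20 = 0 has no rational roots; quadratic formula: x = (10 ± √20)/2.
  ⇒ x = 5 - sqrt(5) ≈ 2.7639, sqrt(5) + 5 ≈ 7.2361

f''(x) = -10/(x^3 - 15*x^2 + 75*x - 125)
Second-derivative test at each critical point:
  f''(2.7639) = 0.8944 > 0 → local minimum
  f''(7.2361) = -0.8944 < 0 → local maximum

Critical points: x = 5 - sqrt(5) ≈ 2.7639 (local minimum); x = sqrt(5) + 5 ≈ 7.2361 (local maximum)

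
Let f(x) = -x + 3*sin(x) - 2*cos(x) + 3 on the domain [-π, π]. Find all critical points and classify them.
f'(x) = 2*sin(x) + 3*cos(x) - 1

Solve f'(x) = 0 on [-π, π]:
  f'(x) = 0 ⇔ 2*sin(x) + 3*cos(x) = 1. Write the left side as R·cos(x + φ) with R = √(3² + (-2)²) = sqrt(13), cos φ = 3*sqrt(13)/13, sin φ = -2*sqrt(13)/13; then cos(x + φ) = sqrt(13)/13. Solve for x and keep the solutions lying in [-π, π].
  ⇒ x = atan((2 - 6*sqrt(3))/(3 + 4*sqrt(3))) ≈ -0.7018, atan((2 + 6*sqrt(3))/(3 - 4*sqrt(3))) + pi ≈ 1.8778

f''(x) = -3*sin(x) + 2*cos(x)
Second-derivative test at each critical point:
  f''(-0.7018) = 3.4641 > 0 → local minimum
  f''(1.8778) = -3.4641 < 0 → local maximum

Critical points: x = atan((2 - 6*sqrt(3))/(3 + 4*sqrt(3))) ≈ -0.7018 (local minimum); x = atan((2 + 6*sqrt(3))/(3 - 4*sqrt(3))) + pi ≈ 1.8778 (local maximum)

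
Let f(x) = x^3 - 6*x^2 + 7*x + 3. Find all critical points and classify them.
f'(x) = 3*x^2 - 12*x + 7

Solve f'(x) = 0:
  3*x^2 - 12*x + 7 = 0 has no rational roots; quadratic formula: x = (12 ± √60)/6.
  ⇒ x = 2 - sqrt(15)/3 ≈ 0.7090, sqrt(15)/3 + 2 ≈ 3.2910

f''(x) = 6*x - 12
Second-derivative test at each critical point:
  f''(0.7090) = -7.7460 < 0 → local maximum
  f''(3.2910) = 7.7460 > 0 → local minimum

Critical points: x = 2 - sqrt(15)/3 ≈ 0.7090 (local maximum); x = sqrt(15)/3 + 2 ≈ 3.2910 (local minimum)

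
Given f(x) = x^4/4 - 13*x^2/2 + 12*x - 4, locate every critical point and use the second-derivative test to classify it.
f'(x) = x^3 - 13*x + 12

Solve f'(x) = 0:
  Factor: x^3 - 13*x + 12 = (x - 3)*(x - 1)*(x + 4) = 0.
  ⇒ x = -4, 1, 3

f''(x) = 3*x^2 - 13
Second-derivative test at each critical point:
  f''(-4) = 35 > 0 → local minimum
  f''(1) = -10 < 0 → local maximum
  f''(3) = 14 > 0 → local minimum

Critical points: x = -4 (local minimum); x = 1 (local maximum); x = 3 (local minimum)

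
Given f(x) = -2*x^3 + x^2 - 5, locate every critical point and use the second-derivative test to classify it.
f'(x) = 2*x*(1 - 3*x)

Solve f'(x) = 0:
  Factor: -6*x^2 + 2*x = -2*x*(3*x - 1) = 0.
  ⇒ x = 0, 1/3

f''(x) = 2 - 12*x
Second-derivative test at each critical point:
  f''(0) = 2 > 0 → local minimum
  f''(1/3) = -2 < 0 → local maximum

Critical points: x = 0 (local minimum); x = 1/3 (local maximum)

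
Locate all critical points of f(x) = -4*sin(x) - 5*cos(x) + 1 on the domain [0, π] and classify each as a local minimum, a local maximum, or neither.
f'(x) = 5*sin(x) - 4*cos(x)

Solve f'(x) = 0 on [0, π]:
  f'(x) = 0 ⇔ -4*cos(x) = -5*sin(x) ⇔ tan(x) = 4/5, i.e. x = arctan(4/5) + nπ; keep the solutions lying in [0, π].
  ⇒ x = atan(4/5) ≈ 0.6747

f''(x) = 4*sin(x) + 5*cos(x)
Second-derivative test at each critical point:
  f''(0.6747) = 6.4031 > 0 → local minimum

Critical points: x = atan(4/5) ≈ 0.6747 (local minimum)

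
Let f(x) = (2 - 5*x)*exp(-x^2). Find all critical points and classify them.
f'(x) = (2*x*(5*x - 2) - 5)*exp(-x^2)

Solve f'(x) = 0:
  f'(x) = (10*x^2 - 4*x - 5)·exp(-x^2) and exp(-x^2) > 0 for every x, so f'(x) = 0 ⇔ 10*x^2 - 4*x - 5 = 0.
  10*x^2 - 4*x - 5 = 0 has no rational roots; quadratic formula: x = (4 ± √216)/20.
  ⇒ x = 1/5 - 3*sqrt(6)/10 ≈ -0.5348, 1/5 + 3*sqrt(6)/10 ≈ 0.9348

f''(x) = 2*(2*x^2*(2 - 5*x) + 15*x - 2)*exp(-x^2)
Second-derivative test at each critical point:
  f''(-0.5348) = -11.0406 < 0 → local maximum
  f''(0.9348) = 6.1331 > 0 → local minimum

Critical points: x = 1/5 - 3*sqrt(6)/10 ≈ -0.5348 (local maximum); x = 1/5 + 3*sqrt(6)/10 ≈ 0.9348 (local minimum)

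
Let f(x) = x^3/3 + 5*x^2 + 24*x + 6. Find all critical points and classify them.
f'(x) = x^2 + 10*x + 24

Solve f'(x) = 0:
  Factor: x^2 + 10*x + 24 = (x + 4)*(x + 6) = 0.
  ⇒ x = -6, -4

f''(x) = 2*x + 10
Second-derivative test at each critical point:
  f''(-6) = -2 < 0 → local maximum
  f''(-4) = 2 > 0 → local minimum

Critical points: x = -6 (local maximum); x = -4 (local minimum)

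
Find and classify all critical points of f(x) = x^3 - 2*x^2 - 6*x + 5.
f'(x) = 3*x^2 - 4*x - 6

Solve f'(x) = 0:
  3*x^2 - 4*x - 6 = 0 has no rational roots; quadratic formula: x = (4 ± √88)/6.
  ⇒ x = 2/3 - sqrt(22)/3 ≈ -0.8968, 2/3 + sqrt(22)/3 ≈ 2.2301

f''(x) = 6*x - 4
Second-derivative test at each critical point:
  f''(-0.8968) = -9.3808 < 0 → local maximum
  f''(2.2301) = 9.3808 > 0 → local minimum

Critical points: x = 2/3 - sqrt(22)/3 ≈ -0.8968 (local maximum); x = 2/3 + sqrt(22)/3 ≈ 2.2301 (local minimum)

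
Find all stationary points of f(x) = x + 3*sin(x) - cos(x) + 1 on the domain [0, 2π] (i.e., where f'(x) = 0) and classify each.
f'(x) = sin(x) + 3*cos(x) + 1

Solve f'(x) = 0 on [0, 2π]:
  f'(x) = 0 ⇔ sin(x) + 3*cos(x) = -1. Write the left side as R·cos(x + φ) with R = √(3² + (-1)²) = sqrt(10), cos φ = 3*sqrt(10)/10, sin φ = -sqrt(10)/10; then cos(x + φ) = -sqrt(10)/10. Solve for x and keep the solutions lying in [0, 2π].
  ⇒ x = pi - atan(4/3) ≈ 2.2143, 3*pi/2 ≈ 4.7124

f''(x) = -3*sin(x) + cos(x)
Second-derivative test at each critical point:
  f''(2.2143) = -3 < 0 → local maximum
  f''(4.7124) = 3 > 0 → local minimum

Critical points: x = pi - atan(4/3) ≈ 2.2143 (local maximum); x = 3*pi/2 ≈ 4.7124 (local minimum)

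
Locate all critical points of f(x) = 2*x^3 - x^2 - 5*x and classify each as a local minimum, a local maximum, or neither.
f'(x) = 6*x^2 - 2*x - 5

Solve f'(x) = 0:
  6*x^2 - 2*x - 5 = 0 has no rational roots; quadratic formula: x = (2 ± √124)/12.
  ⇒ x = 1/6 - sqrt(31)/6 ≈ -0.7613, 1/6 + sqrt(31)/6 ≈ 1.0946

f''(x) = 12*x - 2
Second-derivative test at each critical point:
  f''(-0.7613) = -11.1355 < 0 → local maximum
  f''(1.0946) = 11.1355 > 0 → local minimum

Critical points: x = 1/6 - sqrt(31)/6 ≈ -0.7613 (local maximum); x = 1/6 + sqrt(31)/6 ≈ 1.0946 (local minimum)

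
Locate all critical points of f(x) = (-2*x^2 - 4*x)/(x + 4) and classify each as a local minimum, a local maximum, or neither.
f'(x) = 2*(-x^2 - 8*x - 8)/(x^2 + 8*x + 16)

Solve f'(x) = 0:
  f'(x) = -2*(x^2 + 8*x + 8)/(x + 4)^2; the denominator is positive wherever f is defined, so f'(x) = 0 ⇔ -2*x^2 - 16*x - 16 = 0.
  Factor: -2*x^2 - 16*x - 16 = -2*(x^2 + 8*x + 8); x^2 + 8*x + 8 = 0 has no rational roots; quadratic formula: x = (-8 ± √32)/2.
  ⇒ x = -4 - 2*sqrt(2) ≈ -6.8284, -4 + 2*sqrt(2) ≈ -1.1716

f''(x) = -32/(x^3 + 12*x^2 + 48*x + 64)
Second-derivative test at each critical point:
  f''(-6.8284) = 1.4142 > 0 → local minimum
  f''(-1.1716) = -1.4142 < 0 → local maximum

Critical points: x = -4 - 2*sqrt(2) ≈ -6.8284 (local minimum); x = -4 + 2*sqrt(2) ≈ -1.1716 (local maximum)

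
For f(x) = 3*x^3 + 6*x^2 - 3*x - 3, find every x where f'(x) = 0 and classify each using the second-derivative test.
f'(x) = 9*x^2 + 12*x - 3

Solve f'(x) = 0:
  Factor: 9*x^2 + 12*x - 3 = 3*(3*x^2 + 4*x - 1); 3*x^2 + 4*x - 1 = 0 has no rational roots; quadratic formula: x = (-4 ± √28)/6.
  ⇒ x = -sqrt(7)/3 - 2/3 ≈ -1.5486, -2/3 + sqrt(7)/3 ≈ 0.2153

f''(x) = 18*x + 12
Second-derivative test at each critical point:
  f''(-1.5486) = -15.8745 < 0 → local maximum
  f''(0.2153) = 15.8745 > 0 → local minimum

Critical points: x = -sqrt(7)/3 - 2/3 ≈ -1.5486 (local maximum); x = -2/3 + sqrt(7)/3 ≈ 0.2153 (local minimum)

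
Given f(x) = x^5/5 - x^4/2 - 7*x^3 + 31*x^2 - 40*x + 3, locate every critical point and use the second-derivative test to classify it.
f'(x) = x^4 - 2*x^3 - 21*x^2 + 62*x - 40

Solve f'(x) = 0:
  Factor: x^4 - 2*x^3 - 21*x^2 + 62*x - 40 = (x - 4)*(x - 2)*(x - 1)*(x + 5) = 0.
  ⇒ x = -5, 1, 2, 4

f''(x) = 4*x^3 - 6*x^2 - 42*x + 62
Second-derivative test at each critical point:
  f''(-5) = -378 < 0 → local maximum
  f''(1) = 18 > 0 → local minimum
  f''(2) = -14 < 0 → local maximum
  f''(4) = 54 > 0 → local minimum

Critical points: x = -5 (local maximum); x = 1 (local minimum); x = 2 (local maximum); x = 4 (local minimum)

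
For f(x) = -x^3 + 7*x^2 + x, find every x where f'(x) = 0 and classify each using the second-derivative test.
f'(x) = -3*x^2 + 14*x + 1

Solve f'(x) = 0:
  3*x^2 - 14*x - 1 = 0 has no rational roots; quadratic formula: x = (14 ± √208)/6.
  ⇒ x = 7/3 - 2*sqrt(13)/3 ≈ -0.0704, 7/3 + 2*sqrt(13)/3 ≈ 4.7370

f''(x) = 14 - 6*x
Second-derivative test at each critical point:
  f''(-0.0704) = 14.4222 > 0 → local minimum
  f''(4.7370) = -14.4222 < 0 → local maximum

Critical points: x = 7/3 - 2*sqrt(13)/3 ≈ -0.0704 (local minimum); x = 7/3 + 2*sqrt(13)/3 ≈ 4.7370 (local maximum)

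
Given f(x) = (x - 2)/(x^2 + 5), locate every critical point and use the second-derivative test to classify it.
f'(x) = (x^2 - 2*x*(x - 2) + 5)/(x^2 + 5)^2

Solve f'(x) = 0:
  f'(x) = -(x - 5)*(x + 1)/(x^2 + 5)^2; the denominator is positive wherever f is defined, so f'(x) = 0 ⇔ -x^2 + 4*x + 5 = 0.
  Factor: -x^2 + 4*x + 5 = -(x - 5)*(x + 1) = 0.
  ⇒ x = -1, 5

f''(x) = 2*(4*x^2*(x - 2) + (2 - 3*x)*(x^2 + 5))/(x^2 + 5)^3
Second-derivative test at each critical point:
  f''(-1) = 1/6 > 0 → local minimum
  f''(5) = -1/150 < 0 → local maximum

Critical points: x = -1 (local minimum); x = 5 (local maximum)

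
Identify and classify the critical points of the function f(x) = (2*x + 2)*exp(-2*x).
f'(x) = 2*(-2*x - 1)*exp(-2*x)

Solve f'(x) = 0:
  f'(x) = (-4*x - 2)·exp(-2*x) and exp(-2*x) > 0 for every x, so f'(x) = 0 ⇔ -4*x - 2 = 0.
  Factor: -4*x - 2 = -2*(2*x + 1) = 0.
  ⇒ x = -1/2

f''(x) = 8*x*exp(-2*x)
Second-derivative test at each critical point:
  f''(-1/2) = -10.8731 < 0 → local maximum

Critical points: x = -1/2 (local maximum)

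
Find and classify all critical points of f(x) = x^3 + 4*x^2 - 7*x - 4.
f'(x) = 3*x^2 + 8*x - 7

Solve f'(x) = 0:
  3*x^2 + 8*x - 7 = 0 has no rational roots; quadratic formula: x = (-8 ± √148)/6.
  ⇒ x = -sqrt(37)/3 - 4/3 ≈ -3.3609, -4/3 + sqrt(37)/3 ≈ 0.6943

f''(x) = 6*x + 8
Second-derivative test at each critical point:
  f''(-3.3609) = -12.1655 < 0 → local maximum
  f''(0.6943) = 12.1655 > 0 → local minimum

Critical points: x = -sqrt(37)/3 - 4/3 ≈ -3.3609 (local maximum); x = -4/3 + sqrt(37)/3 ≈ 0.6943 (local minimum)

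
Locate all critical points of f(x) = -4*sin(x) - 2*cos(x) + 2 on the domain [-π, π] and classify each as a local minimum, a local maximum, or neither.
f'(x) = 2*sin(x) - 4*cos(x)

Solve f'(x) = 0 on [-π, π]:
  f'(x) = 0 ⇔ -4*cos(x) = -2*sin(x) ⇔ tan(x) = 2, i.e. x = arctan(2) + nπ; keep the solutions lying in [-π, π].
  ⇒ x = -pi + atan(2) ≈ -2.0344, atan(2) ≈ 1.1071

f''(x) = 4*sin(x) + 2*cos(x)
Second-derivative test at each critical point:
  f''(-2.0344) = -4.4721 < 0 → local maximum
  f''(1.1071) = 4.4721 > 0 → local minimum

Critical points: x = -pi + atan(2) ≈ -2.0344 (local maximum); x = atan(2) ≈ 1.1071 (local minimum)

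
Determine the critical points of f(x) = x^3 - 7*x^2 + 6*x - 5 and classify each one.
f'(x) = 3*x^2 - 14*x + 6

Solve f'(x) = 0:
  3*x^2 - 14*x + 6 = 0 has no rational roots; quadratic formula: x = (14 ± √124)/6.
  ⇒ x = 7/3 - sqrt(31)/3 ≈ 0.4774, sqrt(31)/3 + 7/3 ≈ 4.1893

f''(x) = 6*x - 14
Second-derivative test at each critical point:
  f''(0.4774) = -11.1355 < 0 → local maximum
  f''(4.1893) = 11.1355 > 0 → local minimum

Critical points: x = 7/3 - sqrt(31)/3 ≈ 0.4774 (local maximum); x = sqrt(31)/3 + 7/3 ≈ 4.1893 (local minimum)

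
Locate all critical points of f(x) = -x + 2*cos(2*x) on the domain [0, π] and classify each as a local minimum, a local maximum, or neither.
f'(x) = -4*sin(2*x) - 1

Solve f'(x) = 0 on [0, π]:
  f'(x) = 0 ⇔ sin(2*x) = -1/4, i.e. 2*x = arcsin(-1/4) + 2nπ or 2*x = π − arcsin(-1/4) + 2nπ; keep the solutions lying in [0, π].
  ⇒ x = asin(1/4)/2 + pi/2 ≈ 1.6971, pi - asin(1/4)/2 ≈ 3.0153

f''(x) = -8*cos(2*x)
Second-derivative test at each critical point:
  f''(1.6971) = 7.7460 > 0 → local minimum
  f''(3.0153) = -7.7460 < 0 → local maximum

Critical points: x = asin(1/4)/2 + pi/2 ≈ 1.6971 (local minimum); x = pi - asin(1/4)/2 ≈ 3.0153 (local maximum)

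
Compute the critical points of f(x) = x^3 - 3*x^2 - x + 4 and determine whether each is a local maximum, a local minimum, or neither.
f'(x) = 3*x^2 - 6*x - 1

Solve f'(x) = 0:
  3*x^2 - 6*x - 1 = 0 has no rational roots; quadratic formula: x = (6 ± √48)/6.
  ⇒ x = 1 - 2*sqrt(3)/3 ≈ -0.1547, 1 + 2*sqrt(3)/3 ≈ 2.1547

f''(x) = 6*x - 6
Second-derivative test at each critical point:
  f''(-0.1547) = -6.9282 < 0 → local maximum
  f''(2.1547) = 6.9282 > 0 → local minimum

Critical points: x = 1 - 2*sqrt(3)/3 ≈ -0.1547 (local maximum); x = 1 + 2*sqrt(3)/3 ≈ 2.1547 (local minimum)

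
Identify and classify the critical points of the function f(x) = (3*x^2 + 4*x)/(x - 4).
f'(x) = (3*x^2 - 24*x - 16)/(x^2 - 8*x + 16)

Solve f'(x) = 0:
  f'(x) = (3*x^2 - 24*x - 16)/(x - 4)^2; the denominator is positive wherever f is defined, so f'(x) = 0 ⇔ 3*x^2 - 24*x - 16 = 0.
  3*x^2 - 24*x - 16 = 0 has no rational roots; quadratic formula: x = (24 ± √768)/6.
  ⇒ x = 4 - 8*sqrt(3)/3 ≈ -0.6188, 4 + 8*sqrt(3)/3 ≈ 8.6188

f''(x) = 128/(x^3 - 12*x^2 + 48*x - 64)
Second-derivative test at each critical point:
  f''(-0.6188) = -1.2990 < 0 → local maximum
  f''(8.6188) = 1.2990 > 0 → local minimum

Critical points: x = 4 - 8*sqrt(3)/3 ≈ -0.6188 (local maximum); x = 4 + 8*sqrt(3)/3 ≈ 8.6188 (local minimum)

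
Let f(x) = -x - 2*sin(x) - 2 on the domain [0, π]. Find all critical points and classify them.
f'(x) = -2*cos(x) - 1

Solve f'(x) = 0 on [0, π]:
  f'(x) = 0 ⇔ cos(x) = -1/2, i.e. x = ±arccos(-1/2) + 2nπ; keep the solutions lying in [0, π].
  ⇒ x = 2*pi/3 ≈ 2.0944

f''(x) = 2*sin(x)
Second-derivative test at each critical point:
  f''(2.0944) = 1.7321 > 0 → local minimum

Critical points: x = 2*pi/3 ≈ 2.0944 (local minimum)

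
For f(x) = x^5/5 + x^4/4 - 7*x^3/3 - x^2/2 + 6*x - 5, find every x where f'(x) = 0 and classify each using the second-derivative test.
f'(x) = x^4 + x^3 - 7*x^2 - x + 6

Solve f'(x) = 0:
  Factor: x^4 + x^3 - 7*x^2 - x + 6 = (x - 2)*(x - 1)*(x + 1)*(x + 3) = 0.
  ⇒ x = -3, -1, 1, 2

f''(x) = 4*x^3 + 3*x^2 - 14*x - 1
Second-derivative test at each critical point:
  f''(-3) = -40 < 0 → local maximum
  f''(-1) = 12 > 0 → local minimum
  f''(1) = -8 < 0 → local maximum
  f''(2) = 15 > 0 → local minimum

Critical points: x = -3 (local maximum); x = -1 (local minimum); x = 1 (local maximum); x = 2 (local minimum)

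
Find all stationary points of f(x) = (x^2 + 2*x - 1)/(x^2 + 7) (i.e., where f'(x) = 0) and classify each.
f'(x) = 2*(-x^2 + 8*x + 7)/(x^4 + 14*x^2 + 49)

Solve f'(x) = 0:
  f'(x) = -2*(x^2 - 8*x - 7)/(x^2 + 7)^2; the denominator is positive wherever f is defined, so f'(x) = 0 ⇔ -2*x^2 + 16*x + 14 = 0.
  Factor: -2*x^2 + 16*x + 14 = -2*(x^2 - 8*x - 7); x^2 - 8*x - 7 = 0 has no rational roots; quadratic formula: x = (8 ± √92)/2.
  ⇒ x = 4 - sqrt(23) ≈ -0.7958, 4 + sqrt(23) ≈ 8.7958

f''(x) = 4*(x^3 - 12*x^2 - 21*x + 28)/(x^6 + 21*x^4 + 147*x^2 + 343)
Second-derivative test at each critical point:
  f''(-0.7958) = 0.3292 > 0 → local minimum
  f''(8.7958) = -0.0027 < 0 → local maximum

Critical points: x = 4 - sqrt(23) ≈ -0.7958 (local minimum); x = 4 + sqrt(23) ≈ 8.7958 (local maximum)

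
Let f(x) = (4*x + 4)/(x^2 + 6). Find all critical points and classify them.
f'(x) = 4*(x^2 - 2*x*(x + 1) + 6)/(x^2 + 6)^2

Solve f'(x) = 0:
  f'(x) = -4*(x^2 + 2*x - 6)/(x^2 + 6)^2; the denominator is positive wherever f is defined, so f'(x) = 0 ⇔ -4*x^2 - 8*x + 24 = 0.
  Factor: -4*x^2 - 8*x + 24 = -4*(x^2 + 2*x - 6); x^2 + 2*x - 6 = 0 has no rational roots; quadratic formula: x = (-2 ± √28)/2.
  ⇒ x = -sqrt(7) - 1 ≈ -3.6458, -1 + sqrt(7) ≈ 1.6458

f''(x) = 8*(4*x^2*(x + 1) - (3*x + 1)*(x^2 + 6))/(x^2 + 6)^3
Second-derivative test at each critical point:
  f''(-3.6458) = 0.0569 > 0 → local minimum
  f''(1.6458) = -0.2791 < 0 → local maximum

Critical points: x = -sqrt(7) - 1 ≈ -3.6458 (local minimum); x = -1 + sqrt(7) ≈ 1.6458 (local maximum)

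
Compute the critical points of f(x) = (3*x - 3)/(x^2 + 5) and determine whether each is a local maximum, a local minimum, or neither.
f'(x) = 3*(x^2 - 2*x*(x - 1) + 5)/(x^2 + 5)^2

Solve f'(x) = 0:
  f'(x) = -3*(x^2 - 2*x - 5)/(x^2 + 5)^2; the denominator is positive wherever f is defined, so f'(x) = 0 ⇔ -3*x^2 + 6*x + 15 = 0.
  Factor: -3*x^2 + 6*x + 15 = -3*(x^2 - 2*x - 5); x^2 - 2*x - 5 = 0 has no rational roots; quadratic formula: x = (2 ± √24)/2.
  ⇒ x = 1 - sqrt(6) ≈ -1.4495, 1 + sqrt(6) ≈ 3.4495

f''(x) = 6*(4*x^2*(x - 1) + (1 - 3*x)*(x^2 + 5))/(x^2 + 5)^3
Second-derivative test at each critical point:
  f''(-1.4495) = 0.2915 > 0 → local minimum
  f''(3.4495) = -0.0515 < 0 → local maximum

Critical points: x = 1 - sqrt(6) ≈ -1.4495 (local minimum); x = 1 + sqrt(6) ≈ 3.4495 (local maximum)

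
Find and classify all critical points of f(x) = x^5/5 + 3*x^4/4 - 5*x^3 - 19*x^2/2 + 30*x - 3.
f'(x) = x^4 + 3*x^3 - 15*x^2 - 19*x + 30

Solve f'(x) = 0:
  Factor: x^4 + 3*x^3 - 15*x^2 - 19*x + 30 = (x - 3)*(x - 1)*(x + 2)*(x + 5) = 0.
  ⇒ x = -5, -2, 1, 3

f''(x) = 4*x^3 + 9*x^2 - 30*x - 19
Second-derivative test at each critical point:
  f''(-5) = -144 < 0 → local maximum
  f''(-2) = 45 > 0 → local minimum
  f''(1) = -36 < 0 → local maximum
  f''(3) = 80 > 0 → local minimum

Critical points: x = -5 (local maximum); x = -2 (local minimum); x = 1 (local maximum); x = 3 (local minimum)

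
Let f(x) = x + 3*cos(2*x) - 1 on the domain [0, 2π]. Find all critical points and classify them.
f'(x) = 1 - 6*sin(2*x)

Solve f'(x) = 0 on [0, 2π]:
  f'(x) = 0 ⇔ sin(2*x) = 1/6, i.e. 2*x = arcsin(1/6) + 2nπ or 2*x = π − arcsin(1/6) + 2nπ; keep the solutions lying in [0, 2π].
  ⇒ x = asin(1/6)/2 ≈ 0.0837, -asin(1/6)/2 + pi/2 ≈ 1.4871, asin(1/6)/2 + pi ≈ 3.2253, -asin(1/6)/2 + 3*pi/2 ≈ 4.6287

f''(x) = -12*cos(2*x)
Second-derivative test at each critical point:
  f''(0.0837) = -11.8322 < 0 → local maximum
  f''(1.4871) = 11.8322 > 0 → local minimum
  f''(3.2253) = -11.8322 < 0 → local maximum
  f''(4.6287) = 11.8322 > 0 → local minimum

Critical points: x = asin(1/6)/2 ≈ 0.0837 (local maximum); x = -asin(1/6)/2 + pi/2 ≈ 1.4871 (local minimum); x = asin(1/6)/2 + pi ≈ 3.2253 (local maximum); x = -asin(1/6)/2 + 3*pi/2 ≈ 4.6287 (local minimum)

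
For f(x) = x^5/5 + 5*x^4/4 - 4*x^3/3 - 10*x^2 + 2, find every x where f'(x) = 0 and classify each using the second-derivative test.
f'(x) = x*(x^3 + 5*x^2 - 4*x - 20)

Solve f'(x) = 0:
  Factor: x^4 + 5*x^3 - 4*x^2 - 20*x = x*(x - 2)*(x + 2)*(x + 5) = 0.
  ⇒ x = -5, -2, 0, 2

f''(x) = 4*x^3 + 15*x^2 - 8*x - 20
Second-derivative test at each critical point:
  f''(-5) = -105 < 0 → local maximum
  f''(-2) = 24 > 0 → local minimum
  f''(0) = -20 < 0 → local maximum
  f''(2) = 56 > 0 → local minimum

Critical points: x = -5 (local maximum); x = -2 (local minimum); x = 0 (local maximum); x = 2 (local minimum)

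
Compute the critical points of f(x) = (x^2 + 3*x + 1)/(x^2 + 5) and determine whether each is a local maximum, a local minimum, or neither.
f'(x) = (-3*x^2 + 8*x + 15)/(x^4 + 10*x^2 + 25)

Solve f'(x) = 0:
  f'(x) = -(3*x^2 - 8*x - 15)/(x^2 + 5)^2; the denominator is positive wherever f is defined, so f'(x) = 0 ⇔ -3*x^2 + 8*x + 15 = 0.
  3*x^2 - 8*x - 15 = 0 has no rational roots; quadratic formula: x = (8 ± √244)/6.
  ⇒ x = 4/3 - sqrt(61)/3 ≈ -1.2701, 4/3 + sqrt(61)/3 ≈ 3.9367

f''(x) = 2*(3*x^3 - 12*x^2 - 45*x + 20)/(x^6 + 15*x^4 + 75*x^2 + 125)
Second-derivative test at each critical point:
  f''(-1.2701) = 0.3572 > 0 → local minimum
  f''(3.9367) = -0.0372 < 0 → local maximum

Critical points: x = 4/3 - sqrt(61)/3 ≈ -1.2701 (local minimum); x = 4/3 + sqrt(61)/3 ≈ 3.9367 (local maximum)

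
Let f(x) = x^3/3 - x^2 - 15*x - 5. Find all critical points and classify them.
f'(x) = x^2 - 2*x - 15

Solve f'(x) = 0:
  Factor: x^2 - 2*x - 15 = (x - 5)*(x + 3) = 0.
  ⇒ x = -3, 5

f''(x) = 2*x - 2
Second-derivative test at each critical point:
  f''(-3) = -8 < 0 → local maximum
  f''(5) = 8 > 0 → local minimum

Critical points: x = -3 (local maximum); x = 5 (local minimum)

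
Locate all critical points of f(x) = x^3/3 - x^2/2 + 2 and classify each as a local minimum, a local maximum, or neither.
f'(x) = x*(x - 1)

Solve f'(x) = 0:
  Factor: x^2 - x = x*(x - 1) = 0.
  ⇒ x = 0, 1

f''(x) = 2*x - 1
Second-derivative test at each critical point:
  f''(0) = -1 < 0 → local maximum
  f''(1) = 1 > 0 → local minimum

Critical points: x = 0 (local maximum); x = 1 (local minimum)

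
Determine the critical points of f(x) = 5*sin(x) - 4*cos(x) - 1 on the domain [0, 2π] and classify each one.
f'(x) = 4*sin(x) + 5*cos(x)

Solve f'(x) = 0 on [0, 2π]:
  f'(x) = 0 ⇔ 5*cos(x) = -4*sin(x) ⇔ tan(x) = -5/4, i.e. x = arctan(-5/4) + nπ; keep the solutions lying in [0, 2π].
  ⇒ x = pi - atan(5/4) ≈ 2.2455, -atan(5/4) + 2*pi ≈ 5.3871

f''(x) = -5*sin(x) + 4*cos(x)
Second-derivative test at each critical point:
  f''(2.2455) = -6.4031 < 0 → local maximum
  f''(5.3871) = 6.4031 > 0 → local minimum

Critical points: x = pi - atan(5/4) ≈ 2.2455 (local maximum); x = -atan(5/4) + 2*pi ≈ 5.3871 (local minimum)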